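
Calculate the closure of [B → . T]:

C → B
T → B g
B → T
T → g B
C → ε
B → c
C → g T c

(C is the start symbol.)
To compute CLOSURE, for each item [A → α.Bβ] where B is a non-terminal, add [B → .γ] for all productions B → γ; repeat for the newly added items until nothing changes.

Start with: [B → . T]
  [B → . T] has the dot before T: add [T → . B g], [T → . g B]
  [T → . B g] has the dot before B: add [B → . c]
No further items can be added.

CLOSURE = { [B → . T], [B → . c], [T → . B g], [T → . g B] }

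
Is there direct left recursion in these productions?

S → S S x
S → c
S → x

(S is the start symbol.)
S → S S x: LEFT RECURSIVE (starts with S)
S → c: starts with c
S → x: starts with x

The grammar has direct left recursion on: S.

Answer: Yes, S is left-recursive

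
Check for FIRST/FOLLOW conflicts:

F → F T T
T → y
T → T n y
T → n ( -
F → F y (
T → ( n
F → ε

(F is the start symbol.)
Nullable non-terminals: F.
FIRST sets used below: FIRST(F) = { '(', 'n', 'y', ε }, FIRST(T) = { '(', 'n', 'y' }

F: nullable alternative(s) F → ε; FOLLOW(F) = { $, '(', 'n', 'y' }
  F → F T T: FIRST \ {ε} = { '(', 'n', 'y' } — overlaps FOLLOW(F) on { '(', 'n', 'y' }: CONFLICT
  F → F y (: FIRST \ {ε} = { '(', 'n', 'y' } — overlaps FOLLOW(F) on { '(', 'n', 'y' }: CONFLICT
  F → ε: FIRST \ {ε} = { } — this is the only nullable alternative, skip

T has no nullable alternative, so no FIRST/FOLLOW check is needed there.

So the grammar has 2 FIRST/FOLLOW conflicts (marked CONFLICT above).

Answer: Yes. F → F T T with FOLLOW(F) on { '(', 'n', 'y' }; F → F y '(' with FOLLOW(F) on { '(', 'n', 'y' }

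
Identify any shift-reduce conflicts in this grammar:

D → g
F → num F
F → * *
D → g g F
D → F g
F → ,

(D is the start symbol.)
Yes — I5: [D → g .] vs [D → g . g F]

Augment with D' → D and build the canonical LR(0) collection (I0 = CLOSURE({[D' → . D]}), then GOTO on every symbol after a dot until no new states appear). It has 12 states:
  I0: { [D → . F g], [D → . g g F], [D → . g], [D' → . D], [F → . * *], [F → . ,], [F → . num F] }  — shift
  I1: { [F → * . *] }  — shift
  I2: { [F → , .] }  — reduce
  I3: { [D' → D .] }  — accept
  I4: { [D → F . g] }  — shift
  I5: { [D → g . g F], [D → g .] }  — shift, reduce
  I6: { [F → . * *], [F → . ,], [F → . num F], [F → num . F] }  — shift
  I7: { [F → num F .] }  — reduce
  I8: { [D → g g . F], [F → . * *], [F → . ,], [F → . num F] }  — shift
  I9: { [D → g g F .] }  — reduce
  I10: { [D → F g .] }  — reduce
  I11: { [F → * * .] }  — reduce

I5 contains reduce item [D → g .] and shift item [D → g . g F] — shift-reduce conflict.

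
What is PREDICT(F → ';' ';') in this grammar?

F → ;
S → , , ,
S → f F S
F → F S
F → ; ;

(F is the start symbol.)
{ ';' }

PREDICT(F → ';' ';') = (FIRST(RHS) \ {ε}) ∪ (FOLLOW(F) if ε ∈ FIRST(RHS), i.e. RHS ⇒* ε)
FIRST(';' ';') = { ';' }
ε ∉ FIRST(';' ';'), so FOLLOW(F) is not added.
PREDICT(F → ';' ';') = { ';' }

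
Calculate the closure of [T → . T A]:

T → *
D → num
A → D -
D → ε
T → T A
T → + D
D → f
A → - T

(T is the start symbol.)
{ [T → . *], [T → . + D], [T → . T A] }

To compute CLOSURE, for each item [A → α.Bβ] where B is a non-terminal, add [B → .γ] for all productions B → γ; repeat for the newly added items until nothing changes.

Start with: [T → . T A]
  [T → . T A] has the dot before T: add [T → . *], [T → . + D]
No further items can be added.

CLOSURE = { [T → . *], [T → . + D], [T → . T A] }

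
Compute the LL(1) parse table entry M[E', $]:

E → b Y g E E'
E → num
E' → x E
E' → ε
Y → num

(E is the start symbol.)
To find M[E', $], we find productions for E' where $ is in the predict set (PREDICT(N → α) = (FIRST(α) \ {ε}) ∪ (FOLLOW(N) if α ⇒* ε)).

Relevant sets:
  FOLLOW(E') = { $, 'x' }

E' → x E: PREDICT = { 'x' }
E' → ε: PREDICT = { $, 'x' }
  $ is in predict set, so this production goes in M[E', $]

M[E', $] = E' → ε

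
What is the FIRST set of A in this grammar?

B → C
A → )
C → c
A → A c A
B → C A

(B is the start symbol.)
To compute FIRST(A), examine every production with A on the left-hand side, reading each right-hand side left to right until a non-nullable symbol is reached.

From A → ):
  - ')' is a terminal: add ')' and stop
From A → A c A:
  - A is the symbol being defined: contributes nothing new
    A is not nullable, so stop

Collecting: FIRST(A) = { ')' }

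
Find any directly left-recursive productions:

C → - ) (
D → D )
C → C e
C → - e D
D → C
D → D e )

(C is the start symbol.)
C → - ) (: starts with '-'
D → D ): LEFT RECURSIVE (starts with D)
C → C e: LEFT RECURSIVE (starts with C)
C → - e D: starts with '-'
D → C: starts with C
D → D e ): LEFT RECURSIVE (starts with D)

The grammar has direct left recursion on: D, C.

Answer: Yes, D, C are left-recursive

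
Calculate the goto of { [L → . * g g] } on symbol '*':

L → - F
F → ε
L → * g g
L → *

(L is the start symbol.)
GOTO(I, '*') = CLOSURE({ [A → αX.β] : [A → α.Xβ] ∈ I, X = '*' })

Items with dot before '*', with the dot advanced:
  [L → . * g g] → [L → * . g g]
Closure adds nothing (no advanced item has the dot before a non-terminal).

GOTO = { [L → * . g g] }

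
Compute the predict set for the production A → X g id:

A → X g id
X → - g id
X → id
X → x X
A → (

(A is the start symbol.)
{ '-', 'id', 'x' }

PREDICT(A → X g id) = (FIRST(RHS) \ {ε}) ∪ (FOLLOW(A) if ε ∈ FIRST(RHS), i.e. RHS ⇒* ε)
FIRST(X) = { '-', 'id', 'x' }
FIRST(X g id) = { '-', 'id', 'x' }
ε ∉ FIRST(X g id), so FOLLOW(A) is not added.
PREDICT(A → X g id) = { '-', 'id', 'x' }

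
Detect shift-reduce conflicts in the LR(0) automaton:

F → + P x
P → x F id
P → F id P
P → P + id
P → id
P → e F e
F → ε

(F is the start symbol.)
Yes — I0: [F → .] vs [F → . + P x]; I1: [F → .] vs [F → . + P x]; I5: [F → .] vs [F → . + P x]; I7: [F → .] vs [F → . + P x]; I15: [F → .] vs [F → . + P x]; I16: [P → F id P .] vs [P → P . + id]

A shift-reduce conflict occurs when an LR(0) state has both:
  - a complete (reduce) item [A → α .] (dot at the end), and
  - a shift item [B → β . c γ] (dot before a terminal).

Augment with F' → F and build the canonical LR(0) collection (I0 = CLOSURE({[F' → . F]}), then GOTO on every symbol after a dot until no new states appear). It has 17 states:
  I0: { [F → . + P x], [F → .], [F' → . F] }  — shift, reduce
  I1: { [F → + . P x], [F → . + P x], [F → .], [P → . F id P], [P → . P + id], [P → . e F e], [P → . id], [P → . x F id] }  — shift, reduce
  I2: { [F' → F .] }  — accept
  I3: { [P → F . id P] }  — shift
  I4: { [F → + P . x], [P → P . + id] }  — shift
  I5: { [F → . + P x], [F → .], [P → e . F e] }  — shift, reduce
  I6: { [P → id .] }  — reduce
  I7: { [F → . + P x], [F → .], [P → x . F id] }  — shift, reduce
  I8: { [P → x F . id] }  — shift
  I9: { [P → x F id .] }  — reduce
  I10: { [P → e F . e] }  — shift
  I11: { [P → e F e .] }  — reduce
  I12: { [P → P + . id] }  — shift
  I13: { [F → + P x .] }  — reduce
  I14: { [P → P + id .] }  — reduce
  I15: { [F → . + P x], [F → .], [P → . F id P], [P → . P + id], [P → . e F e], [P → . id], [P → . x F id], [P → F id . P] }  — shift, reduce
  I16: { [P → F id P .], [P → P . + id] }  — shift, reduce

I0 contains reduce item [F → .] and shift item [F → . + P x] — shift-reduce conflict.
I1 contains reduce item [F → .] and shift items [F → . + P x], [P → . e F e], [P → . id], [P → . x F id] — shift-reduce conflict.
I5 contains reduce item [F → .] and shift item [F → . + P x] — shift-reduce conflict.
I7 contains reduce item [F → .] and shift item [F → . + P x] — shift-reduce conflict.
I15 contains reduce item [F → .] and shift items [F → . + P x], [P → . e F e], [P → . id], [P → . x F id] — shift-reduce conflict.
I16 contains reduce item [P → F id P .] and shift item [P → P . + id] — shift-reduce conflict.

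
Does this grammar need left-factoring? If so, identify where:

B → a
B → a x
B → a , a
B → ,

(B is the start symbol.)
Yes, B has productions with common prefix 'a'

Left-factoring is needed when two productions for the same non-terminal
share a common prefix on the right-hand side.

Productions for B:
  B → a
  B → a x
  B → a , a
  B → ,

Found common prefix 'a' in productions for B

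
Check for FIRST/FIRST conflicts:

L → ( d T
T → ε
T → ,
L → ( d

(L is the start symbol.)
Yes. L → '(' d T / L → '(' d on { '(' }

Productions for L:
  L → ( d T: FIRST = { '(' }
  L → ( d: FIRST = { '(' }
Productions for T:
  T → ε: FIRST = { ε }
  T → ,: FIRST = { ',' }

Conflict for L: L → ( d T and L → ( d
  Overlap: { '(' }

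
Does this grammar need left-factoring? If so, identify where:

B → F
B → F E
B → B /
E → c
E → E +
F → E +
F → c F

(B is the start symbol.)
Left-factoring is needed when two productions for the same non-terminal
share a common prefix on the right-hand side.

Productions for B:
  B → F
  B → F E
  B → B /
Productions for E:
  E → c
  E → E +
Productions for F:
  F → E +
  F → c F

Found common prefix 'F' in productions for B

Answer: Yes, B has productions with common prefix 'F'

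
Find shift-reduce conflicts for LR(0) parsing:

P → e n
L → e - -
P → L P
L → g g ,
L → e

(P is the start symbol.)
Yes — I3: [L → e .] vs [L → e . - -]

Augment with P' → P and build the canonical LR(0) collection (I0 = CLOSURE({[P' → . P]}), then GOTO on every symbol after a dot until no new states appear). It has 11 states:
  I0: { [L → . e - -], [L → . e], [L → . g g ,], [P → . L P], [P → . e n], [P' → . P] }  — shift
  I1: { [L → . e - -], [L → . e], [L → . g g ,], [P → . L P], [P → . e n], [P → L . P] }  — shift
  I2: { [P' → P .] }  — accept
  I3: { [L → e . - -], [L → e .], [P → e . n] }  — shift, reduce
  I4: { [L → g . g ,] }  — shift
  I5: { [L → g g . ,] }  — shift
  I6: { [L → g g , .] }  — reduce
  I7: { [L → e - . -] }  — shift
  I8: { [P → e n .] }  — reduce
  I9: { [L → e - - .] }  — reduce
  I10: { [P → L P .] }  — reduce

I3 contains reduce item [L → e .] and shift items [L → e . - -], [P → e . n] — shift-reduce conflict.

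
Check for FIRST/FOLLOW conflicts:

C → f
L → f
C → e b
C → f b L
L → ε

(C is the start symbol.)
Nullable non-terminals: L.

L: nullable alternative(s) L → ε; FOLLOW(L) = { $ }
  L → f: FIRST \ {ε} = { 'f' } — disjoint from FOLLOW(L)
  L → ε: FIRST \ {ε} = { } — this is the only nullable alternative, skip

C has no nullable alternative, so no FIRST/FOLLOW check is needed there.

No FIRST/FOLLOW conflicts found.

Answer: No FIRST/FOLLOW conflicts.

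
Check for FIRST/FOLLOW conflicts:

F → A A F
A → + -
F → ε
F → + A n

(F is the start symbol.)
No FIRST/FOLLOW conflicts.

A FIRST/FOLLOW conflict occurs when a non-terminal N has a nullable alternative N → β (β ⇒* ε) and another alternative N → α with FIRST(α) ∩ FOLLOW(N) ≠ ∅: on such a lookahead the parser cannot decide between expanding α and letting N vanish via β.

Nullable non-terminals: F.
FIRST sets used below: FIRST(A) = { '+' }

F: nullable alternative(s) F → ε; FOLLOW(F) = { $ }
  F → A A F: FIRST \ {ε} = { '+' } — disjoint from FOLLOW(F)
  F → ε: FIRST \ {ε} = { } — this is the only nullable alternative, skip
  F → + A n: FIRST \ {ε} = { '+' } — disjoint from FOLLOW(F)

A has no nullable alternative, so no FIRST/FOLLOW check is needed there.

No FIRST/FOLLOW conflicts found.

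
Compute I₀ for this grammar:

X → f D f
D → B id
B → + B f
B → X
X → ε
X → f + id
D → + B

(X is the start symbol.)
First, augment the grammar with X' → X
I₀ = CLOSURE({ [X' → . X] }):
  [X' → . X] has the dot before X: add [X → . f D f], [X → .], [X → . f + id]
No further items can be added.

I₀ = { [X → . f + id], [X → . f D f], [X → .], [X' → . X] }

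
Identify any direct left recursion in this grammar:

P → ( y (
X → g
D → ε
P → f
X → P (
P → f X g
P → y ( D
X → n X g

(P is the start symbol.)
Direct left recursion occurs when N → N α for some non-terminal N (the right-hand side begins with the left-hand side itself).

P → ( y (: starts with '('
X → g: starts with g
D → ε: starts with ε
P → f: starts with f
X → P (: starts with P
P → f X g: starts with f
P → y ( D: starts with y
X → n X g: starts with n

No direct left recursion found.

Answer: No direct left recursion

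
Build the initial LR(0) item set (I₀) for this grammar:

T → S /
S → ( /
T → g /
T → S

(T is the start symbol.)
First, augment the grammar with T' → T
I₀ = CLOSURE({ [T' → . T] }):
  [T' → . T] has the dot before T: add [T → . S /], [T → . g /], [T → . S]
  [T → . S /] has the dot before S: add [S → . ( /]
No further items can be added.

I₀ = { [S → . ( /], [T → . S /], [T → . S], [T → . g /], [T' → . T] }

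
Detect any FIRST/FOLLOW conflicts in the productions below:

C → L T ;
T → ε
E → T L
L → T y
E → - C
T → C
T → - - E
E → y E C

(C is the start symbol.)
Yes. T → C with FOLLOW(T) on { '-', 'y' }; T → '-' '-' E with FOLLOW(T) on { '-' }

Nullable non-terminals: T.
FIRST sets used below: FIRST(C) = { '-', 'y' }

T: nullable alternative(s) T → ε; FOLLOW(T) = { '-', ';', 'y' }
  T → ε: FIRST \ {ε} = { } — this is the only nullable alternative, skip
  T → C: FIRST \ {ε} = { '-', 'y' } — overlaps FOLLOW(T) on { '-', 'y' }: CONFLICT
  T → - - E: FIRST \ {ε} = { '-' } — overlaps FOLLOW(T) on { '-' }: CONFLICT

C, E, L have no nullable alternative, so no FIRST/FOLLOW check is needed there.

So the grammar has 2 FIRST/FOLLOW conflicts (marked CONFLICT above).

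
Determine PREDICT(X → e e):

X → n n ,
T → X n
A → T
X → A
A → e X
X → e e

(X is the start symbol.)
PREDICT(X → e e) = (FIRST(RHS) \ {ε}) ∪ (FOLLOW(X) if ε ∈ FIRST(RHS), i.e. RHS ⇒* ε)
FIRST(e e) = { 'e' }
ε ∉ FIRST(e e), so FOLLOW(X) is not added.
PREDICT(X → e e) = { 'e' }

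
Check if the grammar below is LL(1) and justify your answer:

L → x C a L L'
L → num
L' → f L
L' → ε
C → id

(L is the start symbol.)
A grammar is LL(1) if for each non-terminal N with multiple productions, the predict sets of those productions are pairwise disjoint, where PREDICT(N → α) = (FIRST(α) \ {ε}) ∪ (FOLLOW(N) if α ⇒* ε).

Relevant sets:
  FOLLOW(L') = { $, 'f' }

For L:
  PREDICT(L → x C a L L') = { 'x' }
  PREDICT(L → num) = { 'num' }
For L':
  PREDICT(L' → f L) = { 'f' }
  PREDICT(L' → ε) = { $, 'f' }
C has a single production, so nothing to check there.

Conflict found: Predict set conflict for L': { 'f' }
The grammar is NOT LL(1).

Answer: No. Predict set conflict for L': { 'f' }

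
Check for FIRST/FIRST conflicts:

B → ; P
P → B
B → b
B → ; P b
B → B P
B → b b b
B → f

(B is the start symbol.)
Yes. B → ';' P / B → ';' P b on { ';' }; B → ';' P / B → B P on { ';' }; B → b / B → B P on { 'b' }; B → b / B → b b b on { 'b' }; B → ';' P b / B → B P on { ';' }; B → B P / B → b b b on { 'b' }; B → B P / B → f on { 'f' }

A FIRST/FIRST conflict occurs when two productions N → α and N → β for the same non-terminal have FIRST(α) ∩ FIRST(β) ≠ ∅ (with ε ∈ FIRST of a nullable right-hand side, so two nullable alternatives also conflict).

FIRST sets of the non-terminals at (or reachable through a nullable prefix from) the front of some alternative:
  FIRST(B) = { ';', 'b', 'f' }

Productions for B:
  B → ; P: FIRST = { ';' }
  B → b: FIRST = { 'b' }
  B → ; P b: FIRST = { ';' }
  B → B P: FIRST = { ';', 'b', 'f' }
  B → b b b: FIRST = { 'b' }
  B → f: FIRST = { 'f' }
P has only one production, so no FIRST/FIRST conflict is possible there.

Conflict for B: B → ; P and B → ; P b
  Overlap: { ';' }
Conflict for B: B → ; P and B → B P
  Overlap: { ';' }
Conflict for B: B → b and B → B P
  Overlap: { 'b' }
Conflict for B: B → b and B → b b b
  Overlap: { 'b' }
Conflict for B: B → ; P b and B → B P
  Overlap: { ';' }
Conflict for B: B → B P and B → b b b
  Overlap: { 'b' }
Conflict for B: B → B P and B → f
  Overlap: { 'f' }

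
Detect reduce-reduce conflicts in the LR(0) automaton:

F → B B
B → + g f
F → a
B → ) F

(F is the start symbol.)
No reduce-reduce conflicts

Augment with F' → F and build the canonical LR(0) collection (I0 = CLOSURE({[F' → . F]}), then GOTO on every symbol after a dot until no new states appear). It has 10 states:
  I0: { [B → . ) F], [B → . + g f], [F → . B B], [F → . a], [F' → . F] }  — shift
  I1: { [B → ) . F], [B → . ) F], [B → . + g f], [F → . B B], [F → . a] }  — shift
  I2: { [B → + . g f] }  — shift
  I3: { [B → . ) F], [B → . + g f], [F → B . B] }  — shift
  I4: { [F' → F .] }  — accept
  I5: { [F → a .] }  — reduce
  I6: { [F → B B .] }  — reduce
  I7: { [B → + g . f] }  — shift
  I8: { [B → + g f .] }  — reduce
  I9: { [B → ) F .] }  — reduce

No state contains more than one complete item.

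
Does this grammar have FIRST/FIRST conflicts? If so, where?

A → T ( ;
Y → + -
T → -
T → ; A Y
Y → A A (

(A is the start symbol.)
No FIRST/FIRST conflicts.

A FIRST/FIRST conflict occurs when two productions N → α and N → β for the same non-terminal have FIRST(α) ∩ FIRST(β) ≠ ∅ (with ε ∈ FIRST of a nullable right-hand side, so two nullable alternatives also conflict).

FIRST sets of the non-terminals at (or reachable through a nullable prefix from) the front of some alternative:
  FIRST(A) = { '-', ';' }

Productions for Y:
  Y → + -: FIRST = { '+' }
  Y → A A (: FIRST = { '-', ';' }
Productions for T:
  T → -: FIRST = { '-' }
  T → ; A Y: FIRST = { ';' }
A has only one production, so no FIRST/FIRST conflict is possible there.

All alternatives of each non-terminal have pairwise disjoint FIRST sets.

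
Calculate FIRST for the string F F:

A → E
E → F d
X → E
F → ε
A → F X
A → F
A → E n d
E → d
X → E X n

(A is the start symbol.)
{ ε }

FIRST sets of the non-terminals involved (from the grammar, by fixed-point iteration):
  FIRST(F) = { ε }

To compute FIRST(F F), process the symbols left to right:
Symbol F is a non-terminal. Add FIRST(F) \ {ε} = { }
F is nullable (ε ∈ FIRST(F)), continue to the next symbol.
Symbol F is a non-terminal. Add FIRST(F) \ {ε} = { }
F is nullable (ε ∈ FIRST(F)), continue to the next symbol.
All symbols are nullable, so ε is in the result.
FIRST(F F) = { ε }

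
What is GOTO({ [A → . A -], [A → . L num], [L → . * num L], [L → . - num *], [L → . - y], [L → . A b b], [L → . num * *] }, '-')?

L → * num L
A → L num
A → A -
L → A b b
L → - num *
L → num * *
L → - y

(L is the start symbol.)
{ [L → - . num *], [L → - . y] }

GOTO(I, '-') = CLOSURE({ [A → αX.β] : [A → α.Xβ] ∈ I, X = '-' })

Items with dot before '-', with the dot advanced:
  [L → . - num *] → [L → - . num *]
  [L → . - y] → [L → - . y]
Closure adds nothing (no advanced item has the dot before a non-terminal).

GOTO = { [L → - . num *], [L → - . y] }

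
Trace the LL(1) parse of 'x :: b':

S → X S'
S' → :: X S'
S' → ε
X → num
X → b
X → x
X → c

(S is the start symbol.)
LL(1) parsing maintains a stack (initially the start symbol over $) and the input. At each step: if the stack top is a terminal, match it against the current input token; if it is a non-terminal N, replace it with the RHS of M[N, lookahead] (the unique production whose predict set contains the lookahead).

Stack is shown with the top on the left.

Stack      Input     Action
---------------------------
S $        x :: b $  output S → X S'
X S' $     x :: b $  output X → x
x S' $     x :: b $  match 'x'
S' $       :: b $    output S' → :: X S'
:: X S' $  :: b $    match '::'
X S' $     b $       output X → b
b S' $     b $       match 'b'
S' $       $         output S' → ε
$          $         accept

The string is accepted.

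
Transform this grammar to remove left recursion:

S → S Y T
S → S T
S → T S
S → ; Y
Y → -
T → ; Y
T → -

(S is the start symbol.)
S is directly left-recursive. The standard transformation for
  A → A α₁ | ... | A α_m | β₁ | ... | β_n
is
  A  → β₁ A' | ... | β_n A'
  A' → α₁ A' | ... | α_m A' | ε

S → T S becomes S → T S S'
S → ; Y becomes S → ; Y S'
S → S Y T becomes S' → Y T S'
S → S T becomes S' → T S'
Add S' → ε

Productions for other non-terminals are unchanged:
  Y → -
  T → ; Y
  T → -

Resulting grammar:
S → T S S'
S → ; Y S'
S' → Y T S'
S' → T S'
S' → ε
Y → -
T → ; Y
T → -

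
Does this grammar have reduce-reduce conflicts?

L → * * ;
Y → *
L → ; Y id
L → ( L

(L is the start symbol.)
No reduce-reduce conflicts

A reduce-reduce conflict occurs when an LR(0) state has two complete items [A → α .] and [B → β .] — both call for a reduction, and with no lookahead the parser cannot choose between them.

Augment with L' → L and build the canonical LR(0) collection (I0 = CLOSURE({[L' → . L]}), then GOTO on every symbol after a dot until no new states appear). It has 11 states:
  I0: { [L → . ( L], [L → . * * ;], [L → . ; Y id], [L' → . L] }  — shift
  I1: { [L → ( . L], [L → . ( L], [L → . * * ;], [L → . ; Y id] }  — shift
  I2: { [L → * . * ;] }  — shift
  I3: { [L → ; . Y id], [Y → . *] }  — shift
  I4: { [L' → L .] }  — accept
  I5: { [Y → * .] }  — reduce
  I6: { [L → ; Y . id] }  — shift
  I7: { [L → ; Y id .] }  — reduce
  I8: { [L → * * . ;] }  — shift
  I9: { [L → * * ; .] }  — reduce
  I10: { [L → ( L .] }  — reduce

No state contains more than one complete item.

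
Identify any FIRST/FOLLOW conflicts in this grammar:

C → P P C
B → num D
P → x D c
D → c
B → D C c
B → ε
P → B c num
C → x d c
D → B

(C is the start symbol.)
Yes. B → num D with FOLLOW(B) on { 'num' }; B → D C c with FOLLOW(B) on { 'c', 'num', 'x' }; D → c with FOLLOW(D) on { 'c' }

A FIRST/FOLLOW conflict occurs when a non-terminal N has a nullable alternative N → β (β ⇒* ε) and another alternative N → α with FIRST(α) ∩ FOLLOW(N) ≠ ∅: on such a lookahead the parser cannot decide between expanding α and letting N vanish via β.

Nullable non-terminals: B, D.
FIRST sets used below: FIRST(D) = { 'c', 'num', 'x', ε }, FIRST(C) = { 'c', 'num', 'x' }, FIRST(B) = { 'c', 'num', 'x', ε }

B: nullable alternative(s) B → ε; FOLLOW(B) = { 'c', 'num', 'x' }
  B → num D: FIRST \ {ε} = { 'num' } — overlaps FOLLOW(B) on { 'num' }: CONFLICT
  B → D C c: FIRST \ {ε} = { 'c', 'num', 'x' } — overlaps FOLLOW(B) on { 'c', 'num', 'x' }: CONFLICT
  B → ε: FIRST \ {ε} = { } — this is the only nullable alternative, skip

D: nullable alternative(s) D → B; FOLLOW(D) = { 'c', 'num', 'x' }
  D → c: FIRST \ {ε} = { 'c' } — overlaps FOLLOW(D) on { 'c' }: CONFLICT
  D → B: FIRST \ {ε} = { 'c', 'num', 'x' } — this is the only nullable alternative, skip

C, P have no nullable alternative, so no FIRST/FOLLOW check is needed there.

So the grammar has 3 FIRST/FOLLOW conflicts (marked CONFLICT above).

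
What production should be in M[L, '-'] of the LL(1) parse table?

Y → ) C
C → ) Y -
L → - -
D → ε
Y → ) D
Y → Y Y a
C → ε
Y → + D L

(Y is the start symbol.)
L → - -

To find M[L, '-'], we find productions for L where '-' is in the predict set (PREDICT(N → α) = (FIRST(α) \ {ε}) ∪ (FOLLOW(N) if α ⇒* ε)).

L → - -: PREDICT = { '-' }
  '-' is in predict set, so this production goes in M[L, '-']

M[L, '-'] = L → - -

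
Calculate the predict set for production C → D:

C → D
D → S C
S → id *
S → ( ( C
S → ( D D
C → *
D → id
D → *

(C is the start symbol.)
{ '(', '*', 'id' }

PREDICT(C → D) = (FIRST(RHS) \ {ε}) ∪ (FOLLOW(C) if ε ∈ FIRST(RHS), i.e. RHS ⇒* ε)
FIRST(D) = { '(', '*', 'id' }
FIRST(D) = { '(', '*', 'id' }
ε ∉ FIRST(D), so FOLLOW(C) is not added.
PREDICT(C → D) = { '(', '*', 'id' }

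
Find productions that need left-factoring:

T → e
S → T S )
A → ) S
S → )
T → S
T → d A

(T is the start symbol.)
Left-factoring is needed when two productions for the same non-terminal
share a common prefix on the right-hand side.

Productions for T:
  T → e
  T → S
  T → d A
Productions for S:
  S → T S )
  S → )

No common prefixes found.

Answer: No, left-factoring is not needed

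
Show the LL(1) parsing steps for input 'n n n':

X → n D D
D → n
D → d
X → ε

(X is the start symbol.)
LL(1) parsing maintains a stack (initially the start symbol over $) and the input. At each step: if the stack top is a terminal, match it against the current input token; if it is a non-terminal N, replace it with the RHS of M[N, lookahead] (the unique production whose predict set contains the lookahead).

Stack is shown with the top on the left.

Stack    Input    Action
------------------------
X $      n n n $  output X → n D D
n D D $  n n n $  match 'n'
D D $    n n $    output D → n
n D $    n n $    match 'n'
D $      n $      output D → n
n $      n $      match 'n'
$        $        accept

The string is accepted.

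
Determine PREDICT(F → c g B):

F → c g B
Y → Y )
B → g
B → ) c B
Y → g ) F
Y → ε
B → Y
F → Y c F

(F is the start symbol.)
PREDICT(F → c g B) = (FIRST(RHS) \ {ε}) ∪ (FOLLOW(F) if ε ∈ FIRST(RHS), i.e. RHS ⇒* ε)
FIRST(c g B) = { 'c' }
ε ∉ FIRST(c g B), so FOLLOW(F) is not added.
PREDICT(F → c g B) = { 'c' }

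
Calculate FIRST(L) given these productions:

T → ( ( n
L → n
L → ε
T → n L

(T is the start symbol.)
From L → n:
  - n is a terminal: add 'n' and stop
From L → ε:
  - ε-production, so ε ∈ FIRST(L)

Collecting: FIRST(L) = { 'n', ε }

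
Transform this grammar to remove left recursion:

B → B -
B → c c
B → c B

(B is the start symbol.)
B → c c B'
B → c B B'
B' → - B'
B' → ε

B is directly left-recursive. The standard transformation for
  A → A α₁ | ... | A α_m | β₁ | ... | β_n
is
  A  → β₁ A' | ... | β_n A'
  A' → α₁ A' | ... | α_m A' | ε

B → c c becomes B → c c B'
B → c B becomes B → c B B'
B → B - becomes B' → - B'
Add B' → ε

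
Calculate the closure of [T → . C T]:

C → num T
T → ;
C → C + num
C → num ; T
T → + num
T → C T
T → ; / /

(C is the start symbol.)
{ [C → . C + num], [C → . num ; T], [C → . num T], [T → . C T] }

To compute CLOSURE, for each item [A → α.Bβ] where B is a non-terminal, add [B → .γ] for all productions B → γ; repeat for the newly added items until nothing changes.

Start with: [T → . C T]
  [T → . C T] has the dot before C: add [C → . num T], [C → . C + num], [C → . num ; T]
No further items can be added.

CLOSURE = { [C → . C + num], [C → . num ; T], [C → . num T], [T → . C T] }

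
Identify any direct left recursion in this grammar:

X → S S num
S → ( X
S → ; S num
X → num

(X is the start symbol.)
No direct left recursion

X → S S num: starts with S
S → ( X: starts with '('
S → ; S num: starts with ';'
X → num: starts with num

No direct left recursion found.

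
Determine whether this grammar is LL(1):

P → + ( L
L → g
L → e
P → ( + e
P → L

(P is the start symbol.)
Relevant sets:
  FIRST(L) = { 'e', 'g' }

For P:
  PREDICT(P → '+' '(' L) = { '+' }
  PREDICT(P → '(' '+' e) = { '(' }
  PREDICT(P → L) = { 'e', 'g' }
For L:
  PREDICT(L → g) = { 'g' }
  PREDICT(L → e) = { 'e' }

All predict sets are disjoint. The grammar IS LL(1).

Answer: Yes, the grammar is LL(1).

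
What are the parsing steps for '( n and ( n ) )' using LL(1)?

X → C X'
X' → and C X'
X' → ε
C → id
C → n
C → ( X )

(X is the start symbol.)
LL(1) parsing maintains a stack (initially the start symbol over $) and the input. At each step: if the stack top is a terminal, match it against the current input token; if it is a non-terminal N, replace it with the RHS of M[N, lookahead] (the unique production whose predict set contains the lookahead).

Stack is shown with the top on the left.

Stack             Input              Action
-------------------------------------------
X $               ( n and ( n ) ) $  output X → C X'
C X' $            ( n and ( n ) ) $  output C → ( X )
( X ) X' $        ( n and ( n ) ) $  match '('
X ) X' $          n and ( n ) ) $    output X → C X'
C X' ) X' $       n and ( n ) ) $    output C → n
n X' ) X' $       n and ( n ) ) $    match 'n'
X' ) X' $         and ( n ) ) $      output X' → and C X'
and C X' ) X' $   and ( n ) ) $      match 'and'
C X' ) X' $       ( n ) ) $          output C → ( X )
( X ) X' ) X' $   ( n ) ) $          match '('
X ) X' ) X' $     n ) ) $            output X → C X'
C X' ) X' ) X' $  n ) ) $            output C → n
n X' ) X' ) X' $  n ) ) $            match 'n'
X' ) X' ) X' $    ) ) $              output X' → ε
) X' ) X' $       ) ) $              match ')'
X' ) X' $         ) $                output X' → ε
) X' $            ) $                match ')'
X' $              $                  output X' → ε
$                 $                  accept

The string is accepted.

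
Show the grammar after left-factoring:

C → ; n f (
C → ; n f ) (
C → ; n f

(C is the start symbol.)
C → ; n f C'
C' → (
C' → ) (
C' → ε

Left-factoring transforms A → αβ₁ | αβ₂ into A → αA' and A' → β₁ | β₂
(α is the longest common prefix among the alternatives). Repeat until
no nonterminal has two alternatives with a common prefix.

Round 1: C has alternatives sharing prefix '; n f'. Introduce C': C → ; n f C'
  Add: C' → (
  Add: C' → ) (
  Add: C' → ε

No remaining common prefixes — done.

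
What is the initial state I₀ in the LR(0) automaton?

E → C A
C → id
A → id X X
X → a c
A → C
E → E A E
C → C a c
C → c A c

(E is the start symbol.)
First, augment the grammar with E' → E
I₀ = CLOSURE({ [E' → . E] }):
  [E' → . E] has the dot before E: add [E → . C A], [E → . E A E]
  [E → . C A] has the dot before C: add [C → . id], [C → . C a c], [C → . c A c]
No further items can be added.

I₀ = { [C → . C a c], [C → . c A c], [C → . id], [E → . C A], [E → . E A E], [E' → . E] }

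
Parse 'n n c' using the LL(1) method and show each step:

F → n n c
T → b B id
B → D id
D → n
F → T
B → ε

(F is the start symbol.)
LL(1) parsing maintains a stack (initially the start symbol over $) and the input. At each step: if the stack top is a terminal, match it against the current input token; if it is a non-terminal N, replace it with the RHS of M[N, lookahead] (the unique production whose predict set contains the lookahead).

Stack is shown with the top on the left.

Stack    Input    Action
------------------------
F $      n n c $  output F → n n c
n n c $  n n c $  match 'n'
n c $    n c $    match 'n'
c $      c $      match 'c'
$        $        accept

The string is accepted.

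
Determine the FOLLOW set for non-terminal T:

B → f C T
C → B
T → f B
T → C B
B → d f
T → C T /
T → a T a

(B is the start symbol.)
{ $, '/', 'a', 'd', 'f' }

In B → f C T: T is at the end, add FOLLOW(B)
In T → C T /: T is followed by '/', add FIRST('/') \ {ε} = { '/' }
In T → a T a: T is followed by a, add FIRST(a) \ {ε} = { 'a' }

The FOLLOW sets referred to above (computed the same way, to a fixed point):
  FOLLOW(B) = { $, '/', 'a', 'd', 'f' }

Taking the union: FOLLOW(T) = { $, '/', 'a', 'd', 'f' }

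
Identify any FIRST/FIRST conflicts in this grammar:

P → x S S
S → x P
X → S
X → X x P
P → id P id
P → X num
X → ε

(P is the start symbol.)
Yes. P → x S S / P → X num on { 'x' }; X → S / X → X x P on { 'x' }

A FIRST/FIRST conflict occurs when two productions N → α and N → β for the same non-terminal have FIRST(α) ∩ FIRST(β) ≠ ∅ (with ε ∈ FIRST of a nullable right-hand side, so two nullable alternatives also conflict).

FIRST sets of the non-terminals at (or reachable through a nullable prefix from) the front of some alternative:
  FIRST(X) = { 'x', ε }
  FIRST(S) = { 'x' }

Productions for P:
  P → x S S: FIRST = { 'x' }
  P → id P id: FIRST = { 'id' }
  P → X num: FIRST = { 'num', 'x' }
Productions for X:
  X → S: FIRST = { 'x' }
  X → X x P: FIRST = { 'x' }
  X → ε: FIRST = { ε }
S has only one production, so no FIRST/FIRST conflict is possible there.

Conflict for P: P → x S S and P → X num
  Overlap: { 'x' }
Conflict for X: X → S and X → X x P
  Overlap: { 'x' }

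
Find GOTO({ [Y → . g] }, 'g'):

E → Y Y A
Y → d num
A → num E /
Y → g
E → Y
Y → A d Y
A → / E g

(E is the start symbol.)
{ [Y → g .] }

GOTO(I, 'g') = CLOSURE({ [A → αX.β] : [A → α.Xβ] ∈ I, X = 'g' })

Items with dot before 'g', with the dot advanced:
  [Y → . g] → [Y → g .]
Closure adds nothing (no advanced item has the dot before a non-terminal).

GOTO = { [Y → g .] }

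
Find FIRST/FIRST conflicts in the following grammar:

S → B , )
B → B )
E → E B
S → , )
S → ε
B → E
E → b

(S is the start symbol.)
Yes. B → B ')' / B → E on { 'b' }; E → E B / E → b on { 'b' }

FIRST sets of the non-terminals at (or reachable through a nullable prefix from) the front of some alternative:
  FIRST(B) = { 'b' }
  FIRST(E) = { 'b' }

Productions for S:
  S → B , ): FIRST = { 'b' }
  S → , ): FIRST = { ',' }
  S → ε: FIRST = { ε }
Productions for B:
  B → B ): FIRST = { 'b' }
  B → E: FIRST = { 'b' }
Productions for E:
  E → E B: FIRST = { 'b' }
  E → b: FIRST = { 'b' }

Conflict for B: B → B ) and B → E
  Overlap: { 'b' }
Conflict for E: E → E B and E → b
  Overlap: { 'b' }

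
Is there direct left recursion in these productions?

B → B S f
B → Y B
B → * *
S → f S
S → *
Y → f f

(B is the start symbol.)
Yes, B is left-recursive

B → B S f: LEFT RECURSIVE (starts with B)
B → Y B: starts with Y
B → * *: starts with '*'
S → f S: starts with f
S → *: starts with '*'
Y → f f: starts with f

The grammar has direct left recursion on: B.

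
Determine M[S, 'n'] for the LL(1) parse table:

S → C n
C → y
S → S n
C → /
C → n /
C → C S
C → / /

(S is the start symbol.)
To find M[S, 'n'], we find productions for S where 'n' is in the predict set (PREDICT(N → α) = (FIRST(α) \ {ε}) ∪ (FOLLOW(N) if α ⇒* ε)).

Relevant sets:
  FIRST(C) = { '/', 'n', 'y' }
  FIRST(S) = { '/', 'n', 'y' }

S → C n: PREDICT = { '/', 'n', 'y' }
  'n' is in predict set, so this production goes in M[S, 'n']
S → S n: PREDICT = { '/', 'n', 'y' }
  'n' is in predict set, so this production goes in M[S, 'n']

M[S, 'n'] = S → C n, S → S n  (a multiply-defined cell — the grammar is not LL(1))

Answer: S → C n, S → S n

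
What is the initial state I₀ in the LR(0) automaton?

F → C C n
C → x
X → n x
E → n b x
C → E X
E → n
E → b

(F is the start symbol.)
First, augment the grammar with F' → F
I₀ = CLOSURE({ [F' → . F] }):
  [F' → . F] has the dot before F: add [F → . C C n]
  [F → . C C n] has the dot before C: add [C → . x], [C → . E X]
  [C → . E X] has the dot before E: add [E → . n b x], [E → . n], [E → . b]
No further items can be added.

I₀ = { [C → . E X], [C → . x], [E → . b], [E → . n b x], [E → . n], [F → . C C n], [F' → . F] }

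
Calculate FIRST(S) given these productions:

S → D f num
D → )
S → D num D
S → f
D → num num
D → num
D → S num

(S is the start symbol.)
{ ')', 'f', 'num' }

FIRST sets of the other non-terminals involved (by the same procedure, iterated to a fixed point):
  FIRST(D) = { ')', 'f', 'num' }

From S → D f num:
  - D is a non-terminal: add FIRST(D) \ {ε} = { ')', 'f', 'num' }
    D is not nullable, so stop
From S → D num D:
  - D is a non-terminal: add FIRST(D) \ {ε} = { ')', 'f', 'num' }
    D is not nullable, so stop
From S → f:
  - f is a terminal: add 'f' and stop

Collecting: FIRST(S) = { ')', 'f', 'num' }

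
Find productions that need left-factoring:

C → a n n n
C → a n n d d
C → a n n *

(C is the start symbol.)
Left-factoring is needed when two productions for the same non-terminal
share a common prefix on the right-hand side.

Productions for C:
  C → a n n n
  C → a n n d d
  C → a n n *

Found common prefix 'a n n' in productions for C

Answer: Yes, C has productions with common prefix 'a n n'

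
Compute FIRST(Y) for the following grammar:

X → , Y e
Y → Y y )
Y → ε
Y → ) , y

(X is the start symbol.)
From Y → Y y ):
  - Y is the symbol being defined: contributes nothing new
    Y is nullable, so continue to the next symbol
  - y is a terminal: add 'y' and stop
From Y → ε:
  - ε-production, so ε ∈ FIRST(Y)
From Y → ) , y:
  - ')' is a terminal: add ')' and stop

Collecting: FIRST(Y) = { ')', 'y', ε }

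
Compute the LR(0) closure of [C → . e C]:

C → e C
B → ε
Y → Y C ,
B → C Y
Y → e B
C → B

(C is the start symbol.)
Start with: [C → . e C]
The dot precedes the terminal e, so nothing is added.

CLOSURE = { [C → . e C] }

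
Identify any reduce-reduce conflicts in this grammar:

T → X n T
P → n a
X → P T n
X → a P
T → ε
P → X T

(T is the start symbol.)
Augment with T' → T and build the canonical LR(0) collection (I0 = CLOSURE({[T' → . T]}), then GOTO on every symbol after a dot until no new states appear). It has 15 states:
  I0: { [P → . X T], [P → . n a], [T → . X n T], [T → .], [T' → . T], [X → . P T n], [X → . a P] }  — shift, reduce
  I1: { [P → . X T], [P → . n a], [T → . X n T], [T → .], [X → . P T n], [X → . a P], [X → P . T n] }  — shift, reduce
  I2: { [T' → T .] }  — accept
  I3: { [P → . X T], [P → . n a], [P → X . T], [T → . X n T], [T → .], [T → X . n T], [X → . P T n], [X → . a P] }  — shift, reduce
  I4: { [P → . X T], [P → . n a], [X → . P T n], [X → . a P], [X → a . P] }  — shift
  I5: { [P → n . a] }  — shift
  I6: { [P → n a .] }  — reduce
  I7: { [P → . X T], [P → . n a], [T → . X n T], [T → .], [X → . P T n], [X → . a P], [X → P . T n], [X → a P .] }  — shift, 2 reduces
  I8: { [P → . X T], [P → . n a], [P → X . T], [T → . X n T], [T → .], [X → . P T n], [X → . a P] }  — shift, reduce
  I9: { [P → X T .] }  — reduce
  I10: { [X → P T . n] }  — shift
  I11: { [X → P T n .] }  — reduce
  I12: { [P → . X T], [P → . n a], [P → n . a], [T → . X n T], [T → .], [T → X n . T], [X → . P T n], [X → . a P] }  — shift, reduce
  I13: { [T → X n T .] }  — reduce
  I14: { [P → . X T], [P → . n a], [P → n a .], [X → . P T n], [X → . a P], [X → a . P] }  — shift, reduce

I7 contains complete items [T → .], [X → a P .] — reduce-reduce conflict.

Answer: Yes — I7: [T → .] vs [X → a P .]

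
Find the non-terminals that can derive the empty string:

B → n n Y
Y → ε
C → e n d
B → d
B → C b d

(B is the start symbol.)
ε-productions: Y → ε
So Y is immediately nullable.
No further non-terminal can be added: every production for the remaining non-terminals contains a terminal or a non-nullable non-terminal.
Nullable = { 'Y' }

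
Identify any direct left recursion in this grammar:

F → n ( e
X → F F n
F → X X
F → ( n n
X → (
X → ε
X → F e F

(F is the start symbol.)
No direct left recursion

F → n ( e: starts with n
X → F F n: starts with F
F → X X: starts with X
F → ( n n: starts with '('
X → (: starts with '('
X → ε: starts with ε
X → F e F: starts with F

No direct left recursion found.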